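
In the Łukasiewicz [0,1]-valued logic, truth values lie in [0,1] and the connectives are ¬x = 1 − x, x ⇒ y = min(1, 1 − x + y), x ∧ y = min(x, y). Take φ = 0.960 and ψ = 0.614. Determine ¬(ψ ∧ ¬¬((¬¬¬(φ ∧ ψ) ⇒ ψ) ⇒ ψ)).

φ ∧ ψ = min(0.960, 0.614) = 0.614
¬(φ ∧ ψ) = 1 − 0.614 = 0.386
¬¬(φ ∧ ψ) = 1 − 0.386 = 0.614
¬¬¬(φ ∧ ψ) = 1 − 0.614 = 0.386
¬¬¬(φ ∧ ψ) ⇒ ψ = min(1, 1 − 0.386 + 0.614) = min(1, 1.228) = 1.000
(¬¬¬(φ ∧ ψ) ⇒ ψ) ⇒ ψ = min(1, 1 − 1.000 + 0.614) = min(1, 0.614) = 0.614
¬((¬¬¬(φ ∧ ψ) ⇒ ψ) ⇒ ψ) = 1 − 0.614 = 0.386
¬¬((¬¬¬(φ ∧ ψ) ⇒ ψ) ⇒ ψ) = 1 − 0.386 = 0.614
ψ ∧ ¬¬((¬¬¬(φ ∧ ψ) ⇒ ψ) ⇒ ψ) = min(0.614, 0.614) = 0.614
¬(ψ ∧ ¬¬((¬¬¬(φ ∧ ψ) ⇒ ψ) ⇒ ψ)) = 1 − 0.614 = 0.386

0.386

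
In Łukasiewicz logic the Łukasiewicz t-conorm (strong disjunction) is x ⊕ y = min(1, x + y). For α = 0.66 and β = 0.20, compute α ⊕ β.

α ⊕ β = min(1, 0.66 + 0.20) = min(1, 0.86) = 0.86
For comparison, the Gödel t-conorm max(x, y) would give 0.66.

0.86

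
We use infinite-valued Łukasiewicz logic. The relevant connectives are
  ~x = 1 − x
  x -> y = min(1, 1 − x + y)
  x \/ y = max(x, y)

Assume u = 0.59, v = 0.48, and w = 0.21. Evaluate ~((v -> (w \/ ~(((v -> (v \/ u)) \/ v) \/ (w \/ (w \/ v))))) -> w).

v \/ u = max(0.48, 0.59) = 0.59
v -> (v \/ u) = min(1, 1 − 0.48 + 0.59) = min(1, 1.11) = 1.00
(v -> (v \/ u)) \/ v = max(1.00, 0.48) = 1.00
w \/ v = max(0.21, 0.48) = 0.48
w \/ (w \/ v) = max(0.21, 0.48) = 0.48
((v -> (v \/ u)) \/ v) \/ (w \/ (w \/ v)) = max(1.00, 0.48) = 1.00
~(((v -> (v \/ u)) \/ v) \/ (w \/ (w \/ v))) = 1 − 1.00 = 0.00
w \/ ~(((v -> (v \/ u)) \/ v) \/ (w \/ (w \/ v))) = max(0.21, 0.00) = 0.21
v -> (w \/ ~(((v -> (v \/ u)) \/ v) \/ (w \/ (w \/ v)))) = min(1, 1 − 0.48 + 0.21) = min(1, 0.73) = 0.73
(v -> (w \/ ~(((v -> (v \/ u)) \/ v) \/ (w \/ (w \/ v))))) -> w = min(1, 1 − 0.73 + 0.21) = min(1, 0.48) = 0.48
~((v -> (w \/ ~(((v -> (v \/ u)) \/ v) \/ (w \/ (w \/ v))))) -> w) = 1 − 0.48 = 0.52

0.52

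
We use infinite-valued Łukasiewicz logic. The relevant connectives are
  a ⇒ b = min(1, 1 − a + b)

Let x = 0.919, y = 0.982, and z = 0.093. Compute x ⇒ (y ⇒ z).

y ⇒ z = min(1, 1 − 0.982 + 0.093) = min(1, 0.111) = 0.111
x ⇒ (y ⇒ z) = min(1, 1 − 0.919 + 0.111) = min(1, 0.192) = 0.192

0.192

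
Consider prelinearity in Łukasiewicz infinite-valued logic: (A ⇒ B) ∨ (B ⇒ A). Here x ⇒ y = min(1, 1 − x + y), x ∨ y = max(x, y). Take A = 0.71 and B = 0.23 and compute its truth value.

1.00

A ⇒ B = min(1, 1 − 0.71 + 0.23) = min(1, 0.52) = 0.52
B ⇒ A = min(1, 1 − 0.23 + 0.71) = min(1, 1.48) = 1.00
(A ⇒ B) ∨ (B ⇒ A) = max(0.52, 1.00) = 1.00
(As expected: a Ł∞-tautology — holds in every MV-chain.)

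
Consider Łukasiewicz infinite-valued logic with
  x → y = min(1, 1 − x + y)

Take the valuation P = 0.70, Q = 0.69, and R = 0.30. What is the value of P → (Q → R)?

Q → R = min(1, 1 − 0.69 + 0.30) = min(1, 0.61) = 0.61
P → (Q → R) = min(1, 1 − 0.70 + 0.61) = min(1, 0.91) = 0.91

0.91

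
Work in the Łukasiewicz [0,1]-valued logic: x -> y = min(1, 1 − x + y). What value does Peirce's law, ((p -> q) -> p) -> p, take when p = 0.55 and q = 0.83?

p -> q = min(1, 1 − 0.55 + 0.83) = min(1, 1.28) = 1.00
(p -> q) -> p = min(1, 1 − 1.00 + 0.55) = min(1, 0.55) = 0.55
((p -> q) -> p) -> p = min(1, 1 − 0.55 + 0.55) = min(1, 1.00) = 1.00

1.00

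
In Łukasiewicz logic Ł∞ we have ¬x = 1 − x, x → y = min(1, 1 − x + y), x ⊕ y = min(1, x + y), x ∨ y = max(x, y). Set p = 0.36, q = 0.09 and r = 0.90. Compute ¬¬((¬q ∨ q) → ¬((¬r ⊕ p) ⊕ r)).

0.09

¬q = 1 − 0.09 = 0.91
¬q ∨ q = max(0.91, 0.09) = 0.91
¬r = 1 − 0.90 = 0.10
¬r ⊕ p = min(1, 0.10 + 0.36) = min(1, 0.46) = 0.46
(¬r ⊕ p) ⊕ r = min(1, 0.46 + 0.90) = min(1, 1.36) = 1.00
¬((¬r ⊕ p) ⊕ r) = 1 − 1.00 = 0.00
(¬q ∨ q) → ¬((¬r ⊕ p) ⊕ r) = min(1, 1 − 0.91 + 0.00) = min(1, 0.09) = 0.09
¬((¬q ∨ q) → ¬((¬r ⊕ p) ⊕ r)) = 1 − 0.09 = 0.91
¬¬((¬q ∨ q) → ¬((¬r ⊕ p) ⊕ r)) = 1 − 0.91 = 0.09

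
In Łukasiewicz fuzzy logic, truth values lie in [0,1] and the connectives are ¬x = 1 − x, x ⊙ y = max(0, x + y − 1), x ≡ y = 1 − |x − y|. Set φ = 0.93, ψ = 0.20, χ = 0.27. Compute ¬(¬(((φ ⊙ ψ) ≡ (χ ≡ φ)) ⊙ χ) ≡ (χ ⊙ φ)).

φ ⊙ ψ = max(0, 0.93 + 0.20 − 1) = max(0, 0.13) = 0.13
χ ≡ φ = 1 − |0.27 − 0.93| = 1 − 0.66 = 0.34
(φ ⊙ ψ) ≡ (χ ≡ φ) = 1 − |0.13 − 0.34| = 1 − 0.21 = 0.79
((φ ⊙ ψ) ≡ (χ ≡ φ)) ⊙ χ = max(0, 0.79 + 0.27 − 1) = max(0, 0.06) = 0.06
¬(((φ ⊙ ψ) ≡ (χ ≡ φ)) ⊙ χ) = 1 − 0.06 = 0.94
χ ⊙ φ = max(0, 0.27 + 0.93 − 1) = max(0, 0.20) = 0.20
¬(((φ ⊙ ψ) ≡ (χ ≡ φ)) ⊙ χ) ≡ (χ ⊙ φ) = 1 − |0.94 − 0.20| = 1 − 0.74 = 0.26
¬(¬(((φ ⊙ ψ) ≡ (χ ≡ φ)) ⊙ χ) ≡ (χ ⊙ φ)) = 1 − 0.26 = 0.74

0.74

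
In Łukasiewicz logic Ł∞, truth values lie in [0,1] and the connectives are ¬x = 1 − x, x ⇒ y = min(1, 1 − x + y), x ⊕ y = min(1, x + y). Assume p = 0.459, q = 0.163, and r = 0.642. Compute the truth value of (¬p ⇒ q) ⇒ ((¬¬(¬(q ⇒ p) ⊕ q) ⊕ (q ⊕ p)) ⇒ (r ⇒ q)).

¬p = 1 − 0.459 = 0.541
¬p ⇒ q = min(1, 1 − 0.541 + 0.163) = min(1, 0.622) = 0.622
q ⇒ p = min(1, 1 − 0.163 + 0.459) = min(1, 1.296) = 1.000
¬(q ⇒ p) = 1 − 1.000 = 0.000
¬(q ⇒ p) ⊕ q = min(1, 0.000 + 0.163) = min(1, 0.163) = 0.163
¬(¬(q ⇒ p) ⊕ q) = 1 − 0.163 = 0.837
¬¬(¬(q ⇒ p) ⊕ q) = 1 − 0.837 = 0.163
q ⊕ p = min(1, 0.163 + 0.459) = min(1, 0.622) = 0.622
¬¬(¬(q ⇒ p) ⊕ q) ⊕ (q ⊕ p) = min(1, 0.163 + 0.622) = min(1, 0.785) = 0.785
r ⇒ q = min(1, 1 − 0.642 + 0.163) = min(1, 0.521) = 0.521
(¬¬(¬(q ⇒ p) ⊕ q) ⊕ (q ⊕ p)) ⇒ (r ⇒ q) = min(1, 1 − 0.785 + 0.521) = min(1, 0.736) = 0.736
(¬p ⇒ q) ⇒ ((¬¬(¬(q ⇒ p) ⊕ q) ⊕ (q ⊕ p)) ⇒ (r ⇒ q)) = min(1, 1 − 0.622 + 0.736) = min(1, 1.114) = 1.000

1.000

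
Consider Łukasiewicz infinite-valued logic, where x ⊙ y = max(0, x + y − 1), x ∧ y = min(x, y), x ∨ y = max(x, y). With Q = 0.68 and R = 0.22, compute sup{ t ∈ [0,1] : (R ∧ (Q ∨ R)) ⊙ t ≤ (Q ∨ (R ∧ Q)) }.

1.00

Q ∨ R = max(0.68, 0.22) = 0.68
R ∧ (Q ∨ R) = min(0.22, 0.68) = 0.22
So the left factor is R ∧ (Q ∨ R) = 0.22.
R ∧ Q = min(0.22, 0.68) = 0.22
Q ∨ (R ∧ Q) = max(0.68, 0.22) = 0.68
So the right-hand bound is Q ∨ (R ∧ Q) = 0.68.
The residuum of the Łukasiewicz t-norm gives the supremum: min(1, 1 − 0.22 + 0.68).
1 − 0.22 + 0.68 = 1.46, so t = min(1, 1.46) = 1.00.
Check: 0.22 ⊙ 1.00 = max(0, 0.22) = 0.22 ≤ 0.68.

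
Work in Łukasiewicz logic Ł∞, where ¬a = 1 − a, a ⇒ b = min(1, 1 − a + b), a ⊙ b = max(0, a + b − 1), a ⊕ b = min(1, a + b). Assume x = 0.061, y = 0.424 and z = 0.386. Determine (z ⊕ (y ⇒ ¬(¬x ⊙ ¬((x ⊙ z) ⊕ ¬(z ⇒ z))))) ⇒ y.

¬x = 1 − 0.061 = 0.939
x ⊙ z = max(0, 0.061 + 0.386 − 1) = max(0, -0.553) = 0.000
z ⇒ z = min(1, 1 − 0.386 + 0.386) = min(1, 1.000) = 1.000
¬(z ⇒ z) = 1 − 1.000 = 0.000
(x ⊙ z) ⊕ ¬(z ⇒ z) = min(1, 0.000 + 0.000) = min(1, 0.000) = 0.000
¬((x ⊙ z) ⊕ ¬(z ⇒ z)) = 1 − 0.000 = 1.000
¬x ⊙ ¬((x ⊙ z) ⊕ ¬(z ⇒ z)) = max(0, 0.939 + 1.000 − 1) = max(0, 0.939) = 0.939
¬(¬x ⊙ ¬((x ⊙ z) ⊕ ¬(z ⇒ z))) = 1 − 0.939 = 0.061
y ⇒ ¬(¬x ⊙ ¬((x ⊙ z) ⊕ ¬(z ⇒ z))) = min(1, 1 − 0.424 + 0.061) = min(1, 0.637) = 0.637
z ⊕ (y ⇒ ¬(¬x ⊙ ¬((x ⊙ z) ⊕ ¬(z ⇒ z)))) = min(1, 0.386 + 0.637) = min(1, 1.023) = 1.000
(z ⊕ (y ⇒ ¬(¬x ⊙ ¬((x ⊙ z) ⊕ ¬(z ⇒ z))))) ⇒ y = min(1, 1 − 1.000 + 0.424) = min(1, 0.424) = 0.424

0.424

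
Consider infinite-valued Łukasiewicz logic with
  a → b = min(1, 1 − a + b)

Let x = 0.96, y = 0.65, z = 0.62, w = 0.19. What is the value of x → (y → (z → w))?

0.96

z → w = min(1, 1 − 0.62 + 0.19) = min(1, 0.57) = 0.57
y → (z → w) = min(1, 1 − 0.65 + 0.57) = min(1, 0.92) = 0.92
x → (y → (z → w)) = min(1, 1 − 0.96 + 0.92) = min(1, 0.96) = 0.96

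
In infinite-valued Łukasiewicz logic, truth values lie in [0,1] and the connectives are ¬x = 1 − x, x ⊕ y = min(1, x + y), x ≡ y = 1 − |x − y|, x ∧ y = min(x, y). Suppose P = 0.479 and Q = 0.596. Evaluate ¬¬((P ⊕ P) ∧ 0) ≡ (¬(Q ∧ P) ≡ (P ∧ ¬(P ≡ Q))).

P ⊕ P = min(1, 0.479 + 0.479) = min(1, 0.958) = 0.958
(P ⊕ P) ∧ 0 = min(0.958, 0.000) = 0.000
¬((P ⊕ P) ∧ 0) = 1 − 0.000 = 1.000
¬¬((P ⊕ P) ∧ 0) = 1 − 1.000 = 0.000
Q ∧ P = min(0.596, 0.479) = 0.479
¬(Q ∧ P) = 1 − 0.479 = 0.521
P ≡ Q = 1 − |0.479 − 0.596| = 1 − 0.117 = 0.883
¬(P ≡ Q) = 1 − 0.883 = 0.117
P ∧ ¬(P ≡ Q) = min(0.479, 0.117) = 0.117
¬(Q ∧ P) ≡ (P ∧ ¬(P ≡ Q)) = 1 − |0.521 − 0.117| = 1 − 0.404 = 0.596
¬¬((P ⊕ P) ∧ 0) ≡ (¬(Q ∧ P) ≡ (P ∧ ¬(P ≡ Q))) = 1 − |0.000 − 0.596| = 1 − 0.596 = 0.404

0.404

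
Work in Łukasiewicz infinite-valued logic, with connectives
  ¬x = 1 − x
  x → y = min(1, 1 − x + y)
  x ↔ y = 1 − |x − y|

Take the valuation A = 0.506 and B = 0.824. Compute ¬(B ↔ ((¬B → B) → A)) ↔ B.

¬B = 1 − 0.824 = 0.176
¬B → B = min(1, 1 − 0.176 + 0.824) = min(1, 1.648) = 1.000
(¬B → B) → A = min(1, 1 − 1.000 + 0.506) = min(1, 0.506) = 0.506
B ↔ ((¬B → B) → A) = 1 − |0.824 − 0.506| = 1 − 0.318 = 0.682
¬(B ↔ ((¬B → B) → A)) = 1 − 0.682 = 0.318
¬(B ↔ ((¬B → B) → A)) ↔ B = 1 − |0.318 − 0.824| = 1 − 0.506 = 0.494

0.494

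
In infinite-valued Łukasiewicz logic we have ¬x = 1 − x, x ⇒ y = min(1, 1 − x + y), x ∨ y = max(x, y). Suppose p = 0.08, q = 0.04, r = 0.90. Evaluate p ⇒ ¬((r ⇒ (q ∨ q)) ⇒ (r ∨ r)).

0.92

q ∨ q = max(0.04, 0.04) = 0.04
r ⇒ (q ∨ q) = min(1, 1 − 0.90 + 0.04) = min(1, 0.14) = 0.14
r ∨ r = max(0.90, 0.90) = 0.90
(r ⇒ (q ∨ q)) ⇒ (r ∨ r) = min(1, 1 − 0.14 + 0.90) = min(1, 1.76) = 1.00
¬((r ⇒ (q ∨ q)) ⇒ (r ∨ r)) = 1 − 1.00 = 0.00
p ⇒ ¬((r ⇒ (q ∨ q)) ⇒ (r ∨ r)) = min(1, 1 − 0.08 + 0.00) = min(1, 0.92) = 0.92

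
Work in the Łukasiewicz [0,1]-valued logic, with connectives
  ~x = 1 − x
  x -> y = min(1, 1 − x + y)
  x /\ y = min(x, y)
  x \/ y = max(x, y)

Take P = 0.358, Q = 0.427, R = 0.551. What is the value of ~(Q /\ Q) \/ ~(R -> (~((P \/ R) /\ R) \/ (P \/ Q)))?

Q /\ Q = min(0.427, 0.427) = 0.427
~(Q /\ Q) = 1 − 0.427 = 0.573
P \/ R = max(0.358, 0.551) = 0.551
(P \/ R) /\ R = min(0.551, 0.551) = 0.551
~((P \/ R) /\ R) = 1 − 0.551 = 0.449
P \/ Q = max(0.358, 0.427) = 0.427
~((P \/ R) /\ R) \/ (P \/ Q) = max(0.449, 0.427) = 0.449
R -> (~((P \/ R) /\ R) \/ (P \/ Q)) = min(1, 1 − 0.551 + 0.449) = min(1, 0.898) = 0.898
~(R -> (~((P \/ R) /\ R) \/ (P \/ Q))) = 1 − 0.898 = 0.102
~(Q /\ Q) \/ ~(R -> (~((P \/ R) /\ R) \/ (P \/ Q))) = max(0.573, 0.102) = 0.573

0.573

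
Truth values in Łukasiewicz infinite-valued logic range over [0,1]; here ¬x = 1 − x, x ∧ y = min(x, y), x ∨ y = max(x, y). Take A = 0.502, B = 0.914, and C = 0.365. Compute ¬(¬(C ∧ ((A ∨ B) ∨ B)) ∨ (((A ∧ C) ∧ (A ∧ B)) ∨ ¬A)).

A ∨ B = max(0.502, 0.914) = 0.914
(A ∨ B) ∨ B = max(0.914, 0.914) = 0.914
C ∧ ((A ∨ B) ∨ B) = min(0.365, 0.914) = 0.365
¬(C ∧ ((A ∨ B) ∨ B)) = 1 − 0.365 = 0.635
A ∧ C = min(0.502, 0.365) = 0.365
A ∧ B = min(0.502, 0.914) = 0.502
(A ∧ C) ∧ (A ∧ B) = min(0.365, 0.502) = 0.365
¬A = 1 − 0.502 = 0.498
((A ∧ C) ∧ (A ∧ B)) ∨ ¬A = max(0.365, 0.498) = 0.498
¬(C ∧ ((A ∨ B) ∨ B)) ∨ (((A ∧ C) ∧ (A ∧ B)) ∨ ¬A) = max(0.635, 0.498) = 0.635
¬(¬(C ∧ ((A ∨ B) ∨ B)) ∨ (((A ∧ C) ∧ (A ∧ B)) ∨ ¬A)) = 1 − 0.635 = 0.365

0.365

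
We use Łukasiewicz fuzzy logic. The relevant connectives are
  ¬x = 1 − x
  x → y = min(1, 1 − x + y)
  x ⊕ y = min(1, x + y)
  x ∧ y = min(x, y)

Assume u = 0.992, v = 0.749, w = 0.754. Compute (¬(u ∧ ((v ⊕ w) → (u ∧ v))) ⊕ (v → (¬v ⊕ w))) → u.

v ⊕ w = min(1, 0.749 + 0.754) = min(1, 1.503) = 1.000
u ∧ v = min(0.992, 0.749) = 0.749
(v ⊕ w) → (u ∧ v) = min(1, 1 − 1.000 + 0.749) = min(1, 0.749) = 0.749
u ∧ ((v ⊕ w) → (u ∧ v)) = min(0.992, 0.749) = 0.749
¬(u ∧ ((v ⊕ w) → (u ∧ v))) = 1 − 0.749 = 0.251
¬v = 1 − 0.749 = 0.251
¬v ⊕ w = min(1, 0.251 + 0.754) = min(1, 1.005) = 1.000
v → (¬v ⊕ w) = min(1, 1 − 0.749 + 1.000) = min(1, 1.251) = 1.000
¬(u ∧ ((v ⊕ w) → (u ∧ v))) ⊕ (v → (¬v ⊕ w)) = min(1, 0.251 + 1.000) = min(1, 1.251) = 1.000
(¬(u ∧ ((v ⊕ w) → (u ∧ v))) ⊕ (v → (¬v ⊕ w))) → u = min(1, 1 − 1.000 + 0.992) = min(1, 0.992) = 0.992

0.992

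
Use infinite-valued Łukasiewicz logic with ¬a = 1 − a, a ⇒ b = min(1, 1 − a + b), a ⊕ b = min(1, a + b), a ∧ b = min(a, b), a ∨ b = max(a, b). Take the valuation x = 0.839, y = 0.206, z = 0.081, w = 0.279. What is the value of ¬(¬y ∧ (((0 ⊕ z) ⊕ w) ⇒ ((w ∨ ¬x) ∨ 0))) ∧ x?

0.206

¬y = 1 − 0.206 = 0.794
0 ⊕ z = min(1, 0.000 + 0.081) = min(1, 0.081) = 0.081
(0 ⊕ z) ⊕ w = min(1, 0.081 + 0.279) = min(1, 0.360) = 0.360
¬x = 1 − 0.839 = 0.161
w ∨ ¬x = max(0.279, 0.161) = 0.279
(w ∨ ¬x) ∨ 0 = max(0.279, 0.000) = 0.279
((0 ⊕ z) ⊕ w) ⇒ ((w ∨ ¬x) ∨ 0) = min(1, 1 − 0.360 + 0.279) = min(1, 0.919) = 0.919
¬y ∧ (((0 ⊕ z) ⊕ w) ⇒ ((w ∨ ¬x) ∨ 0)) = min(0.794, 0.919) = 0.794
¬(¬y ∧ (((0 ⊕ z) ⊕ w) ⇒ ((w ∨ ¬x) ∨ 0))) = 1 − 0.794 = 0.206
¬(¬y ∧ (((0 ⊕ z) ⊕ w) ⇒ ((w ∨ ¬x) ∨ 0))) ∧ x = min(0.206, 0.839) = 0.206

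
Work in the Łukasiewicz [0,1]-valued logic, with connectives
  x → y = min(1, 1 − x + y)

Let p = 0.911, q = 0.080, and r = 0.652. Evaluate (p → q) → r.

p → q = min(1, 1 − 0.911 + 0.080) = min(1, 0.169) = 0.169
(p → q) → r = min(1, 1 − 0.169 + 0.652) = min(1, 1.483) = 1.000

1.000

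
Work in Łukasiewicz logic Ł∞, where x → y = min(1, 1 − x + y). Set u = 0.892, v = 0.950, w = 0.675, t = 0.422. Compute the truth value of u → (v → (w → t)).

0.905

w → t = min(1, 1 − 0.675 + 0.422) = min(1, 0.747) = 0.747
v → (w → t) = min(1, 1 − 0.950 + 0.747) = min(1, 0.797) = 0.797
u → (v → (w → t)) = min(1, 1 − 0.892 + 0.797) = min(1, 0.905) = 0.905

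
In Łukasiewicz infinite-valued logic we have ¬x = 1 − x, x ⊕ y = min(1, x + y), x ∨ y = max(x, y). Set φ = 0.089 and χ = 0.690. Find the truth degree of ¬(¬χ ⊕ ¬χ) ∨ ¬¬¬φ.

¬χ = 1 − 0.690 = 0.310
¬χ ⊕ ¬χ = min(1, 0.310 + 0.310) = min(1, 0.620) = 0.620
¬(¬χ ⊕ ¬χ) = 1 − 0.620 = 0.380
¬φ = 1 − 0.089 = 0.911
¬¬φ = 1 − 0.911 = 0.089
¬¬¬φ = 1 − 0.089 = 0.911
¬(¬χ ⊕ ¬χ) ∨ ¬¬¬φ = max(0.380, 0.911) = 0.911

0.911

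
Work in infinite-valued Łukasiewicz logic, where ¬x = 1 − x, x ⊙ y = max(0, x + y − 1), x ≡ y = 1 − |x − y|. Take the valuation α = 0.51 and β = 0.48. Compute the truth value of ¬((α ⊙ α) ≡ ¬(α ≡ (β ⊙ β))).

α ⊙ α = max(0, 0.51 + 0.51 − 1) = max(0, 0.02) = 0.02
β ⊙ β = max(0, 0.48 + 0.48 − 1) = max(0, -0.04) = 0.00
α ≡ (β ⊙ β) = 1 − |0.51 − 0.00| = 1 − 0.51 = 0.49
¬(α ≡ (β ⊙ β)) = 1 − 0.49 = 0.51
(α ⊙ α) ≡ ¬(α ≡ (β ⊙ β)) = 1 − |0.02 − 0.51| = 1 − 0.49 = 0.51
¬((α ⊙ α) ≡ ¬(α ≡ (β ⊙ β))) = 1 − 0.51 = 0.49

0.49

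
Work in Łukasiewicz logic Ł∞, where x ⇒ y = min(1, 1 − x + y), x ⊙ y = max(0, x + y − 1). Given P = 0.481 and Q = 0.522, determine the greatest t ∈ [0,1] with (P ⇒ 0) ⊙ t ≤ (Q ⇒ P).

P ⇒ 0 = min(1, 1 − 0.481 + 0.000) = min(1, 0.519) = 0.519
So the left factor is P ⇒ 0 = 0.519.
Q ⇒ P = min(1, 1 − 0.522 + 0.481) = min(1, 0.959) = 0.959
So the right-hand bound is Q ⇒ P = 0.959.
The residuum of the Łukasiewicz t-norm gives the supremum: min(1, 1 − 0.519 + 0.959).
1 − 0.519 + 0.959 = 1.440, so t = min(1, 1.440) = 1.000.
Check: 0.519 ⊙ 1.000 = max(0, 0.519) = 0.519 ≤ 0.959.

1.000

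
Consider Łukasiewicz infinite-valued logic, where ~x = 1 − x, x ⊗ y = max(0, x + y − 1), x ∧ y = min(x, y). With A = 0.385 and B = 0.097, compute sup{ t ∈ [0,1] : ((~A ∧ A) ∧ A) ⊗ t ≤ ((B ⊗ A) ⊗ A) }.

~A = 1 − 0.385 = 0.615
~A ∧ A = min(0.615, 0.385) = 0.385
(~A ∧ A) ∧ A = min(0.385, 0.385) = 0.385
So the left factor is (~A ∧ A) ∧ A = 0.385.
B ⊗ A = max(0, 0.097 + 0.385 − 1) = max(0, -0.518) = 0.000
(B ⊗ A) ⊗ A = max(0, 0.000 + 0.385 − 1) = max(0, -0.615) = 0.000
So the right-hand bound is (B ⊗ A) ⊗ A = 0.000.
The residuum of the Łukasiewicz t-norm gives the supremum: min(1, 1 − 0.385 + 0.000).
1 − 0.385 + 0.000 = 0.615, so t = min(1, 0.615) = 0.615.
Check: 0.385 ⊗ 0.615 = max(0, 0.000) = 0.000 ≤ 0.000.

0.615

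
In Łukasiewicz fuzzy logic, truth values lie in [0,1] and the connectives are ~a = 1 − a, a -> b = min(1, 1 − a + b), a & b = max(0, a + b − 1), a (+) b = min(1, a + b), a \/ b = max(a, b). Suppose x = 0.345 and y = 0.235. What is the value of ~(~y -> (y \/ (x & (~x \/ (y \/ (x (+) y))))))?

0.530

~y = 1 − 0.235 = 0.765
~x = 1 − 0.345 = 0.655
x (+) y = min(1, 0.345 + 0.235) = min(1, 0.580) = 0.580
y \/ (x (+) y) = max(0.235, 0.580) = 0.580
~x \/ (y \/ (x (+) y)) = max(0.655, 0.580) = 0.655
x & (~x \/ (y \/ (x (+) y))) = max(0, 0.345 + 0.655 − 1) = max(0, 0.000) = 0.000
y \/ (x & (~x \/ (y \/ (x (+) y)))) = max(0.235, 0.000) = 0.235
~y -> (y \/ (x & (~x \/ (y \/ (x (+) y))))) = min(1, 1 − 0.765 + 0.235) = min(1, 0.470) = 0.470
~(~y -> (y \/ (x & (~x \/ (y \/ (x (+) y)))))) = 1 − 0.470 = 0.530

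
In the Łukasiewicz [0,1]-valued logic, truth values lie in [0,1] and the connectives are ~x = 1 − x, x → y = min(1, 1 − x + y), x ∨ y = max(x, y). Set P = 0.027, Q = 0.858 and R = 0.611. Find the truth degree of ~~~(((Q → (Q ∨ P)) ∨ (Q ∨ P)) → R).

0.389

Q ∨ P = max(0.858, 0.027) = 0.858
Q → (Q ∨ P) = min(1, 1 − 0.858 + 0.858) = min(1, 1.000) = 1.000
(Q → (Q ∨ P)) ∨ (Q ∨ P) = max(1.000, 0.858) = 1.000
((Q → (Q ∨ P)) ∨ (Q ∨ P)) → R = min(1, 1 − 1.000 + 0.611) = min(1, 0.611) = 0.611
~(((Q → (Q ∨ P)) ∨ (Q ∨ P)) → R) = 1 − 0.611 = 0.389
~~(((Q → (Q ∨ P)) ∨ (Q ∨ P)) → R) = 1 − 0.389 = 0.611
~~~(((Q → (Q ∨ P)) ∨ (Q ∨ P)) → R) = 1 − 0.611 = 0.389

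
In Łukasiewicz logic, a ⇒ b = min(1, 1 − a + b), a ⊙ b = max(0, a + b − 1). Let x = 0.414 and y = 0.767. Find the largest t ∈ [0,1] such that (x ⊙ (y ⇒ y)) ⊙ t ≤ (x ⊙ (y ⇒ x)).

0.647

y ⇒ y = min(1, 1 − 0.767 + 0.767) = min(1, 1.000) = 1.000
x ⊙ (y ⇒ y) = max(0, 0.414 + 1.000 − 1) = max(0, 0.414) = 0.414
So the left factor is x ⊙ (y ⇒ y) = 0.414.
y ⇒ x = min(1, 1 − 0.767 + 0.414) = min(1, 0.647) = 0.647
x ⊙ (y ⇒ x) = max(0, 0.414 + 0.647 − 1) = max(0, 0.061) = 0.061
So the right-hand bound is x ⊙ (y ⇒ x) = 0.061.
The residuum of the Łukasiewicz t-norm gives the supremum: min(1, 1 − 0.414 + 0.061).
1 − 0.414 + 0.061 = 0.647, so t = min(1, 0.647) = 0.647.
Check: 0.414 ⊙ 0.647 = max(0, 0.061) = 0.061 ≤ 0.061.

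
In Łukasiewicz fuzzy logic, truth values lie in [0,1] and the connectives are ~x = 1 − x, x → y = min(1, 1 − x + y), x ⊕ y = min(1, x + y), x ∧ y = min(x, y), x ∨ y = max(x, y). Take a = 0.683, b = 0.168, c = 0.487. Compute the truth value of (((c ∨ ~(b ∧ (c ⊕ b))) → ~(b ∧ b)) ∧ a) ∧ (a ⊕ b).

c ⊕ b = min(1, 0.487 + 0.168) = min(1, 0.655) = 0.655
b ∧ (c ⊕ b) = min(0.168, 0.655) = 0.168
~(b ∧ (c ⊕ b)) = 1 − 0.168 = 0.832
c ∨ ~(b ∧ (c ⊕ b)) = max(0.487, 0.832) = 0.832
b ∧ b = min(0.168, 0.168) = 0.168
~(b ∧ b) = 1 − 0.168 = 0.832
(c ∨ ~(b ∧ (c ⊕ b))) → ~(b ∧ b) = min(1, 1 − 0.832 + 0.832) = min(1, 1.000) = 1.000
((c ∨ ~(b ∧ (c ⊕ b))) → ~(b ∧ b)) ∧ a = min(1.000, 0.683) = 0.683
a ⊕ b = min(1, 0.683 + 0.168) = min(1, 0.851) = 0.851
(((c ∨ ~(b ∧ (c ⊕ b))) → ~(b ∧ b)) ∧ a) ∧ (a ⊕ b) = min(0.683, 0.851) = 0.683

0.683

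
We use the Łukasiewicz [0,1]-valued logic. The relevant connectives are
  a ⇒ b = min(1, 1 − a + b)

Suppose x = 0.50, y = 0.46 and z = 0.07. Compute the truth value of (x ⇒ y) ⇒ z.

0.11

x ⇒ y = min(1, 1 − 0.50 + 0.46) = min(1, 0.96) = 0.96
(x ⇒ y) ⇒ z = min(1, 1 − 0.96 + 0.07) = min(1, 0.11) = 0.11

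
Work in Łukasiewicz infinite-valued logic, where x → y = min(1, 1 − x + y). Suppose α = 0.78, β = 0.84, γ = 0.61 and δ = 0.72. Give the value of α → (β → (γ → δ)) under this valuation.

γ → δ = min(1, 1 − 0.61 + 0.72) = min(1, 1.11) = 1.00
β → (γ → δ) = min(1, 1 − 0.84 + 1.00) = min(1, 1.16) = 1.00
α → (β → (γ → δ)) = min(1, 1 − 0.78 + 1.00) = min(1, 1.22) = 1.00

1.00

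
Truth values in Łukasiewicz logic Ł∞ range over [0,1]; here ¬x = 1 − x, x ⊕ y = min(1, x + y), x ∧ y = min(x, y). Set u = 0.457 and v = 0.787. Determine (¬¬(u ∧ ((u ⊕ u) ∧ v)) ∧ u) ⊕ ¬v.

0.670

u ⊕ u = min(1, 0.457 + 0.457) = min(1, 0.914) = 0.914
(u ⊕ u) ∧ v = min(0.914, 0.787) = 0.787
u ∧ ((u ⊕ u) ∧ v) = min(0.457, 0.787) = 0.457
¬(u ∧ ((u ⊕ u) ∧ v)) = 1 − 0.457 = 0.543
¬¬(u ∧ ((u ⊕ u) ∧ v)) = 1 − 0.543 = 0.457
¬¬(u ∧ ((u ⊕ u) ∧ v)) ∧ u = min(0.457, 0.457) = 0.457
¬v = 1 − 0.787 = 0.213
(¬¬(u ∧ ((u ⊕ u) ∧ v)) ∧ u) ⊕ ¬v = min(1, 0.457 + 0.213) = min(1, 0.670) = 0.670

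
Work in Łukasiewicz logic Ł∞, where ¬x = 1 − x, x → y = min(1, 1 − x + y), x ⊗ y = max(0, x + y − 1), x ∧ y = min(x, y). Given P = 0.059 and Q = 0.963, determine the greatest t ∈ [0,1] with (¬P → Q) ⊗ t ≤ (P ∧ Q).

¬P = 1 − 0.059 = 0.941
¬P → Q = min(1, 1 − 0.941 + 0.963) = min(1, 1.022) = 1.000
So the left factor is ¬P → Q = 1.000.
P ∧ Q = min(0.059, 0.963) = 0.059
So the right-hand bound is P ∧ Q = 0.059.
The residuum of the Łukasiewicz t-norm gives the supremum: min(1, 1 − 1.000 + 0.059).
1 − 1.000 + 0.059 = 0.059, so t = min(1, 0.059) = 0.059.
Check: 1.000 ⊗ 0.059 = max(0, 0.059) = 0.059 ≤ 0.059.

0.059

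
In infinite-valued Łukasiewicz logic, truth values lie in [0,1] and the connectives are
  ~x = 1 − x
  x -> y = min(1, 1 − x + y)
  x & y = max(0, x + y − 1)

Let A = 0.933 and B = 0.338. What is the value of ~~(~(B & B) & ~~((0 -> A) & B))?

B & B = max(0, 0.338 + 0.338 − 1) = max(0, -0.324) = 0.000
~(B & B) = 1 − 0.000 = 1.000
0 -> A = min(1, 1 − 0.000 + 0.933) = min(1, 1.933) = 1.000
(0 -> A) & B = max(0, 1.000 + 0.338 − 1) = max(0, 0.338) = 0.338
~((0 -> A) & B) = 1 − 0.338 = 0.662
~~((0 -> A) & B) = 1 − 0.662 = 0.338
~(B & B) & ~~((0 -> A) & B) = max(0, 1.000 + 0.338 − 1) = max(0, 0.338) = 0.338
~(~(B & B) & ~~((0 -> A) & B)) = 1 − 0.338 = 0.662
~~(~(B & B) & ~~((0 -> A) & B)) = 1 − 0.662 = 0.338

0.338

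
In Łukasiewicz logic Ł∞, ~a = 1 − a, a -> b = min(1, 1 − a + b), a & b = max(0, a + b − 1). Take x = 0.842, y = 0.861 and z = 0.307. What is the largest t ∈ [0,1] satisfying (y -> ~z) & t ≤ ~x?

0.326

~z = 1 − 0.307 = 0.693
y -> ~z = min(1, 1 − 0.861 + 0.693) = min(1, 0.832) = 0.832
So the left factor is y -> ~z = 0.832.
~x = 1 − 0.842 = 0.158
So the right-hand bound is ~x = 0.158.
The residuum of the Łukasiewicz t-norm gives the supremum: min(1, 1 − 0.832 + 0.158).
1 − 0.832 + 0.158 = 0.326, so t = min(1, 0.326) = 0.326.
Check: 0.832 & 0.326 = max(0, 0.158) = 0.158 ≤ 0.158.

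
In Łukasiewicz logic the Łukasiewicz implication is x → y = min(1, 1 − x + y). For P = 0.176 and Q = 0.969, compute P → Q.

P → Q = min(1, 1 − 0.176 + 0.969) = min(1, 1.793) = 1.000
For comparison, the Gödel implication (1 if x ≤ y else y) would give 1.000.

1.000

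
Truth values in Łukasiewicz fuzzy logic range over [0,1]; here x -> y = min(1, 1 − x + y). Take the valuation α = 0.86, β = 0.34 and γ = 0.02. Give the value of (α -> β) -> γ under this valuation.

0.54

α -> β = min(1, 1 − 0.86 + 0.34) = min(1, 0.48) = 0.48
(α -> β) -> γ = min(1, 1 − 0.48 + 0.02) = min(1, 0.54) = 0.54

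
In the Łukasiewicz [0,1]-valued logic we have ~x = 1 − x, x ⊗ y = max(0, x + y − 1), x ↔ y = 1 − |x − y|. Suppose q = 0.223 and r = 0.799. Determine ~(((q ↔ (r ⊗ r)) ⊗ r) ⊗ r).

r ⊗ r = max(0, 0.799 + 0.799 − 1) = max(0, 0.598) = 0.598
q ↔ (r ⊗ r) = 1 − |0.223 − 0.598| = 1 − 0.375 = 0.625
(q ↔ (r ⊗ r)) ⊗ r = max(0, 0.625 + 0.799 − 1) = max(0, 0.424) = 0.424
((q ↔ (r ⊗ r)) ⊗ r) ⊗ r = max(0, 0.424 + 0.799 − 1) = max(0, 0.223) = 0.223
~(((q ↔ (r ⊗ r)) ⊗ r) ⊗ r) = 1 − 0.223 = 0.777

0.777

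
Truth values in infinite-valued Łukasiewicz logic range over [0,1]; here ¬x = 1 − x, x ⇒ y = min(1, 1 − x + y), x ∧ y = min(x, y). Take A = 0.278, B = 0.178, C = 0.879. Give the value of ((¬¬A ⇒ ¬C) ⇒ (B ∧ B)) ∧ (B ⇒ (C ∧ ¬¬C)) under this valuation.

0.335

¬A = 1 − 0.278 = 0.722
¬¬A = 1 − 0.722 = 0.278
¬C = 1 − 0.879 = 0.121
¬¬A ⇒ ¬C = min(1, 1 − 0.278 + 0.121) = min(1, 0.843) = 0.843
B ∧ B = min(0.178, 0.178) = 0.178
(¬¬A ⇒ ¬C) ⇒ (B ∧ B) = min(1, 1 − 0.843 + 0.178) = min(1, 0.335) = 0.335
¬¬C = 1 − 0.121 = 0.879
C ∧ ¬¬C = min(0.879, 0.879) = 0.879
B ⇒ (C ∧ ¬¬C) = min(1, 1 − 0.178 + 0.879) = min(1, 1.701) = 1.000
((¬¬A ⇒ ¬C) ⇒ (B ∧ B)) ∧ (B ⇒ (C ∧ ¬¬C)) = min(0.335, 1.000) = 0.335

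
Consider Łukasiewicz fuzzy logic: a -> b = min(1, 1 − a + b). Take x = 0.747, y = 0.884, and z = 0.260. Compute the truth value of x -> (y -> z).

y -> z = min(1, 1 − 0.884 + 0.260) = min(1, 0.376) = 0.376
x -> (y -> z) = min(1, 1 − 0.747 + 0.376) = min(1, 0.629) = 0.629

0.629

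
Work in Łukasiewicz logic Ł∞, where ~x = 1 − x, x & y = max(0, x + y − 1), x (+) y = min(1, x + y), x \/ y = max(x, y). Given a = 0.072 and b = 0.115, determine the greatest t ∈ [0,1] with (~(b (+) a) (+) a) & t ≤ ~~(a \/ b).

0.230

b (+) a = min(1, 0.115 + 0.072) = min(1, 0.187) = 0.187
~(b (+) a) = 1 − 0.187 = 0.813
~(b (+) a) (+) a = min(1, 0.813 + 0.072) = min(1, 0.885) = 0.885
So the left factor is ~(b (+) a) (+) a = 0.885.
a \/ b = max(0.072, 0.115) = 0.115
~(a \/ b) = 1 − 0.115 = 0.885
~~(a \/ b) = 1 − 0.885 = 0.115
So the right-hand bound is ~~(a \/ b) = 0.115.
The residuum of the Łukasiewicz t-norm gives the supremum: min(1, 1 − 0.885 + 0.115).
1 − 0.885 + 0.115 = 0.230, so t = min(1, 0.230) = 0.230.
Check: 0.885 & 0.230 = max(0, 0.115) = 0.115 ≤ 0.115.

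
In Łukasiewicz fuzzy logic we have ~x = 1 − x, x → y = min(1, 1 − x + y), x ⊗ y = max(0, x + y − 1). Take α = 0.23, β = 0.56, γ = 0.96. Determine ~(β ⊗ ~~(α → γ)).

α → γ = min(1, 1 − 0.23 + 0.96) = min(1, 1.73) = 1.00
~(α → γ) = 1 − 1.00 = 0.00
~~(α → γ) = 1 − 0.00 = 1.00
β ⊗ ~~(α → γ) = max(0, 0.56 + 1.00 − 1) = max(0, 0.56) = 0.56
~(β ⊗ ~~(α → γ)) = 1 − 0.56 = 0.44

0.44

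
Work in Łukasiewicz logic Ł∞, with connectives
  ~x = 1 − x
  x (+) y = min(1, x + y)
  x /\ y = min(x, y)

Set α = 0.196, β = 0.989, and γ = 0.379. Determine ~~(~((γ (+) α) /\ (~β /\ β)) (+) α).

1.000

γ (+) α = min(1, 0.379 + 0.196) = min(1, 0.575) = 0.575
~β = 1 − 0.989 = 0.011
~β /\ β = min(0.011, 0.989) = 0.011
(γ (+) α) /\ (~β /\ β) = min(0.575, 0.011) = 0.011
~((γ (+) α) /\ (~β /\ β)) = 1 − 0.011 = 0.989
~((γ (+) α) /\ (~β /\ β)) (+) α = min(1, 0.989 + 0.196) = min(1, 1.185) = 1.000
~(~((γ (+) α) /\ (~β /\ β)) (+) α) = 1 − 1.000 = 0.000
~~(~((γ (+) α) /\ (~β /\ β)) (+) α) = 1 − 0.000 = 1.000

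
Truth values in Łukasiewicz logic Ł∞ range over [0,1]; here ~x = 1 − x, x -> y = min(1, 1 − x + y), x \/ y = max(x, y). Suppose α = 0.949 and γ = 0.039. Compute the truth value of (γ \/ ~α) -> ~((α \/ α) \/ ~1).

1.000

~α = 1 − 0.949 = 0.051
γ \/ ~α = max(0.039, 0.051) = 0.051
α \/ α = max(0.949, 0.949) = 0.949
~1 = 1 − 1.000 = 0.000
(α \/ α) \/ ~1 = max(0.949, 0.000) = 0.949
~((α \/ α) \/ ~1) = 1 − 0.949 = 0.051
(γ \/ ~α) -> ~((α \/ α) \/ ~1) = min(1, 1 − 0.051 + 0.051) = min(1, 1.000) = 1.000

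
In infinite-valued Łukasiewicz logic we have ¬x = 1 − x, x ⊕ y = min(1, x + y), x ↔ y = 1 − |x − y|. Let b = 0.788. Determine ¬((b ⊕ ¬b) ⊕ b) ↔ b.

¬b = 1 − 0.788 = 0.212
b ⊕ ¬b = min(1, 0.788 + 0.212) = min(1, 1.000) = 1.000
(b ⊕ ¬b) ⊕ b = min(1, 1.000 + 0.788) = min(1, 1.788) = 1.000
¬((b ⊕ ¬b) ⊕ b) = 1 − 1.000 = 0.000
¬((b ⊕ ¬b) ⊕ b) ↔ b = 1 − |0.000 − 0.788| = 1 − 0.788 = 0.212

0.212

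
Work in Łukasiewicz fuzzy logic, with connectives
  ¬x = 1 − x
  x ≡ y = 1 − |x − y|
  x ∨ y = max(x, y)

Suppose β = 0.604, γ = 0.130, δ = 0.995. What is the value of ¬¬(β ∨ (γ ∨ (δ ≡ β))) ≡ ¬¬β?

δ ≡ β = 1 − |0.995 − 0.604| = 1 − 0.391 = 0.609
γ ∨ (δ ≡ β) = max(0.130, 0.609) = 0.609
β ∨ (γ ∨ (δ ≡ β)) = max(0.604, 0.609) = 0.609
¬(β ∨ (γ ∨ (δ ≡ β))) = 1 − 0.609 = 0.391
¬¬(β ∨ (γ ∨ (δ ≡ β))) = 1 − 0.391 = 0.609
¬β = 1 − 0.604 = 0.396
¬¬β = 1 − 0.396 = 0.604
¬¬(β ∨ (γ ∨ (δ ≡ β))) ≡ ¬¬β = 1 − |0.609 − 0.604| = 1 − 0.005 = 0.995

0.995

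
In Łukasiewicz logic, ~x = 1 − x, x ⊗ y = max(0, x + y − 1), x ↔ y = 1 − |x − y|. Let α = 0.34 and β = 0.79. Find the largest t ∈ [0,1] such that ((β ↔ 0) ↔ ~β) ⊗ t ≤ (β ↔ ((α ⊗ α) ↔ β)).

0.42

β ↔ 0 = 1 − |0.79 − 0.00| = 1 − 0.79 = 0.21
~β = 1 − 0.79 = 0.21
(β ↔ 0) ↔ ~β = 1 − |0.21 − 0.21| = 1 − 0.00 = 1.00
So the left factor is (β ↔ 0) ↔ ~β = 1.00.
α ⊗ α = max(0, 0.34 + 0.34 − 1) = max(0, -0.32) = 0.00
(α ⊗ α) ↔ β = 1 − |0.00 − 0.79| = 1 − 0.79 = 0.21
β ↔ ((α ⊗ α) ↔ β) = 1 − |0.79 − 0.21| = 1 − 0.58 = 0.42
So the right-hand bound is β ↔ ((α ⊗ α) ↔ β) = 0.42.
The residuum of the Łukasiewicz t-norm gives the supremum: min(1, 1 − 1.00 + 0.42).
1 − 1.00 + 0.42 = 0.42, so t = min(1, 0.42) = 0.42.
Check: 1.00 ⊗ 0.42 = max(0, 0.42) = 0.42 ≤ 0.42.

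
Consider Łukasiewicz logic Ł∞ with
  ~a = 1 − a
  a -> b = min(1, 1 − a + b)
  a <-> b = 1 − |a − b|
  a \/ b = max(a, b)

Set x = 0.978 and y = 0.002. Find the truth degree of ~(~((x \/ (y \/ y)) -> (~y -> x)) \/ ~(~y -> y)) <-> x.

y \/ y = max(0.002, 0.002) = 0.002
x \/ (y \/ y) = max(0.978, 0.002) = 0.978
~y = 1 − 0.002 = 0.998
~y -> x = min(1, 1 − 0.998 + 0.978) = min(1, 0.980) = 0.980
(x \/ (y \/ y)) -> (~y -> x) = min(1, 1 − 0.978 + 0.980) = min(1, 1.002) = 1.000
~((x \/ (y \/ y)) -> (~y -> x)) = 1 − 1.000 = 0.000
~y -> y = min(1, 1 − 0.998 + 0.002) = min(1, 0.004) = 0.004
~(~y -> y) = 1 − 0.004 = 0.996
~((x \/ (y \/ y)) -> (~y -> x)) \/ ~(~y -> y) = max(0.000, 0.996) = 0.996
~(~((x \/ (y \/ y)) -> (~y -> x)) \/ ~(~y -> y)) = 1 − 0.996 = 0.004
~(~((x \/ (y \/ y)) -> (~y -> x)) \/ ~(~y -> y)) <-> x = 1 − |0.004 − 0.978| = 1 − 0.974 = 0.026

0.026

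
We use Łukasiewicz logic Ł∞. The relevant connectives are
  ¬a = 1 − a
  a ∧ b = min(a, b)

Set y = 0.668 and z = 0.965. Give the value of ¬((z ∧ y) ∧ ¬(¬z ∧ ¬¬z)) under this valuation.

z ∧ y = min(0.965, 0.668) = 0.668
¬z = 1 − 0.965 = 0.035
¬¬z = 1 − 0.035 = 0.965
¬z ∧ ¬¬z = min(0.035, 0.965) = 0.035
¬(¬z ∧ ¬¬z) = 1 − 0.035 = 0.965
(z ∧ y) ∧ ¬(¬z ∧ ¬¬z) = min(0.668, 0.965) = 0.668
¬((z ∧ y) ∧ ¬(¬z ∧ ¬¬z)) = 1 − 0.668 = 0.332

0.332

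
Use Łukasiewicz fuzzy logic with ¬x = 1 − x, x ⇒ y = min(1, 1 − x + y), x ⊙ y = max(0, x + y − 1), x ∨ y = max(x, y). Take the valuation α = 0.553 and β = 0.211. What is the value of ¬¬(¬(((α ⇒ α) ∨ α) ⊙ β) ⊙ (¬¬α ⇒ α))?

α ⇒ α = min(1, 1 − 0.553 + 0.553) = min(1, 1.000) = 1.000
(α ⇒ α) ∨ α = max(1.000, 0.553) = 1.000
((α ⇒ α) ∨ α) ⊙ β = max(0, 1.000 + 0.211 − 1) = max(0, 0.211) = 0.211
¬(((α ⇒ α) ∨ α) ⊙ β) = 1 − 0.211 = 0.789
¬α = 1 − 0.553 = 0.447
¬¬α = 1 − 0.447 = 0.553
¬¬α ⇒ α = min(1, 1 − 0.553 + 0.553) = min(1, 1.000) = 1.000
¬(((α ⇒ α) ∨ α) ⊙ β) ⊙ (¬¬α ⇒ α) = max(0, 0.789 + 1.000 − 1) = max(0, 0.789) = 0.789
¬(¬(((α ⇒ α) ∨ α) ⊙ β) ⊙ (¬¬α ⇒ α)) = 1 − 0.789 = 0.211
¬¬(¬(((α ⇒ α) ∨ α) ⊙ β) ⊙ (¬¬α ⇒ α)) = 1 − 0.211 = 0.789

0.789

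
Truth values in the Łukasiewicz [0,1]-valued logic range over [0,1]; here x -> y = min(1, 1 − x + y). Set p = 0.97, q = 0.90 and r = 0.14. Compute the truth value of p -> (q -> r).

0.27

q -> r = min(1, 1 − 0.90 + 0.14) = min(1, 0.24) = 0.24
p -> (q -> r) = min(1, 1 − 0.97 + 0.24) = min(1, 0.27) = 0.27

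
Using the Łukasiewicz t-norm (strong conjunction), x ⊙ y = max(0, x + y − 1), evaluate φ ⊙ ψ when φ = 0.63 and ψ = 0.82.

φ ⊙ ψ = max(0, 0.63 + 0.82 − 1) = max(0, 0.45) = 0.45
For comparison, the Gödel (minimum) t-norm min(x, y) would give 0.63.

0.45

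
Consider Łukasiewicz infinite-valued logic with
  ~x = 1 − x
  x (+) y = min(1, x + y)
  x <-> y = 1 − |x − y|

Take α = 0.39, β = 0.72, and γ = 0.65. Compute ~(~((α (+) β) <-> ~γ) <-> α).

0.26

α (+) β = min(1, 0.39 + 0.72) = min(1, 1.11) = 1.00
~γ = 1 − 0.65 = 0.35
(α (+) β) <-> ~γ = 1 − |1.00 − 0.35| = 1 − 0.65 = 0.35
~((α (+) β) <-> ~γ) = 1 − 0.35 = 0.65
~((α (+) β) <-> ~γ) <-> α = 1 − |0.65 − 0.39| = 1 − 0.26 = 0.74
~(~((α (+) β) <-> ~γ) <-> α) = 1 − 0.74 = 0.26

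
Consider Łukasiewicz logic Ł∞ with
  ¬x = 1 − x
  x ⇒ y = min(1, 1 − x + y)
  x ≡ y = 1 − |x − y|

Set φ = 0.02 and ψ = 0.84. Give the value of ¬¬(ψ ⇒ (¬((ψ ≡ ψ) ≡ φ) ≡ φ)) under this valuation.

0.20

ψ ≡ ψ = 1 − |0.84 − 0.84| = 1 − 0.00 = 1.00
(ψ ≡ ψ) ≡ φ = 1 − |1.00 − 0.02| = 1 − 0.98 = 0.02
¬((ψ ≡ ψ) ≡ φ) = 1 − 0.02 = 0.98
¬((ψ ≡ ψ) ≡ φ) ≡ φ = 1 − |0.98 − 0.02| = 1 − 0.96 = 0.04
ψ ⇒ (¬((ψ ≡ ψ) ≡ φ) ≡ φ) = min(1, 1 − 0.84 + 0.04) = min(1, 0.20) = 0.20
¬(ψ ⇒ (¬((ψ ≡ ψ) ≡ φ) ≡ φ)) = 1 − 0.20 = 0.80
¬¬(ψ ⇒ (¬((ψ ≡ ψ) ≡ φ) ≡ φ)) = 1 − 0.80 = 0.20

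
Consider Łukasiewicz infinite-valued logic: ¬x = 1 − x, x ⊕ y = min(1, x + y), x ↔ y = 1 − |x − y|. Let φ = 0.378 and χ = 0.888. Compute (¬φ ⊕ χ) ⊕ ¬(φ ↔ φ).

¬φ = 1 − 0.378 = 0.622
¬φ ⊕ χ = min(1, 0.622 + 0.888) = min(1, 1.510) = 1.000
φ ↔ φ = 1 − |0.378 − 0.378| = 1 − 0.000 = 1.000
¬(φ ↔ φ) = 1 − 1.000 = 0.000
(¬φ ⊕ χ) ⊕ ¬(φ ↔ φ) = min(1, 1.000 + 0.000) = min(1, 1.000) = 1.000

1.000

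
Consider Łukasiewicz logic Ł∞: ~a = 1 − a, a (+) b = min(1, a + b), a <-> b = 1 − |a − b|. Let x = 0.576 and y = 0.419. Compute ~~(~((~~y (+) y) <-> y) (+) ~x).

0.843

~y = 1 − 0.419 = 0.581
~~y = 1 − 0.581 = 0.419
~~y (+) y = min(1, 0.419 + 0.419) = min(1, 0.838) = 0.838
(~~y (+) y) <-> y = 1 − |0.838 − 0.419| = 1 − 0.419 = 0.581
~((~~y (+) y) <-> y) = 1 − 0.581 = 0.419
~x = 1 − 0.576 = 0.424
~((~~y (+) y) <-> y) (+) ~x = min(1, 0.419 + 0.424) = min(1, 0.843) = 0.843
~(~((~~y (+) y) <-> y) (+) ~x) = 1 − 0.843 = 0.157
~~(~((~~y (+) y) <-> y) (+) ~x) = 1 − 0.157 = 0.843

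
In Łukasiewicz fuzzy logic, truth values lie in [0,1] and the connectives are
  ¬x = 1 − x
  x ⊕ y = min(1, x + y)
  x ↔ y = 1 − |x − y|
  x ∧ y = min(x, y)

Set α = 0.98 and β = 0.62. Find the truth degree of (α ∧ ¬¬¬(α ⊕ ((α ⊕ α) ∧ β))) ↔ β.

0.38

α ⊕ α = min(1, 0.98 + 0.98) = min(1, 1.96) = 1.00
(α ⊕ α) ∧ β = min(1.00, 0.62) = 0.62
α ⊕ ((α ⊕ α) ∧ β) = min(1, 0.98 + 0.62) = min(1, 1.60) = 1.00
¬(α ⊕ ((α ⊕ α) ∧ β)) = 1 − 1.00 = 0.00
¬¬(α ⊕ ((α ⊕ α) ∧ β)) = 1 − 0.00 = 1.00
¬¬¬(α ⊕ ((α ⊕ α) ∧ β)) = 1 − 1.00 = 0.00
α ∧ ¬¬¬(α ⊕ ((α ⊕ α) ∧ β)) = min(0.98, 0.00) = 0.00
(α ∧ ¬¬¬(α ⊕ ((α ⊕ α) ∧ β))) ↔ β = 1 − |0.00 − 0.62| = 1 − 0.62 = 0.38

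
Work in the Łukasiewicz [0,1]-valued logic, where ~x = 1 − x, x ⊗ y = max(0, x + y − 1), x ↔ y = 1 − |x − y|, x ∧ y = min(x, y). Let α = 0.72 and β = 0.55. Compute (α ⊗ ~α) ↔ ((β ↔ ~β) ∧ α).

0.28

~α = 1 − 0.72 = 0.28
α ⊗ ~α = max(0, 0.72 + 0.28 − 1) = max(0, 0.00) = 0.00
~β = 1 − 0.55 = 0.45
β ↔ ~β = 1 − |0.55 − 0.45| = 1 − 0.10 = 0.90
(β ↔ ~β) ∧ α = min(0.90, 0.72) = 0.72
(α ⊗ ~α) ↔ ((β ↔ ~β) ∧ α) = 1 − |0.00 − 0.72| = 1 − 0.72 = 0.28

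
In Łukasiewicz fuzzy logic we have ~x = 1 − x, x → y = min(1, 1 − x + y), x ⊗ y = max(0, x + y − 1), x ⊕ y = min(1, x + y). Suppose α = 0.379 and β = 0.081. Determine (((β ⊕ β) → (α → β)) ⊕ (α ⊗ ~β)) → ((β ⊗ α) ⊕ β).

0.081

β ⊕ β = min(1, 0.081 + 0.081) = min(1, 0.162) = 0.162
α → β = min(1, 1 − 0.379 + 0.081) = min(1, 0.702) = 0.702
(β ⊕ β) → (α → β) = min(1, 1 − 0.162 + 0.702) = min(1, 1.540) = 1.000
~β = 1 − 0.081 = 0.919
α ⊗ ~β = max(0, 0.379 + 0.919 − 1) = max(0, 0.298) = 0.298
((β ⊕ β) → (α → β)) ⊕ (α ⊗ ~β) = min(1, 1.000 + 0.298) = min(1, 1.298) = 1.000
β ⊗ α = max(0, 0.081 + 0.379 − 1) = max(0, -0.540) = 0.000
(β ⊗ α) ⊕ β = min(1, 0.000 + 0.081) = min(1, 0.081) = 0.081
(((β ⊕ β) → (α → β)) ⊕ (α ⊗ ~β)) → ((β ⊗ α) ⊕ β) = min(1, 1 − 1.000 + 0.081) = min(1, 0.081) = 0.081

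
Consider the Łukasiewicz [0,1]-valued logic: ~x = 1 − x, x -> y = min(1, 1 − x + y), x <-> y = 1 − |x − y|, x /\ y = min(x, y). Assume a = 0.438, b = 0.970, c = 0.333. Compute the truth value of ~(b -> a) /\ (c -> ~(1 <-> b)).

0.532

b -> a = min(1, 1 − 0.970 + 0.438) = min(1, 0.468) = 0.468
~(b -> a) = 1 − 0.468 = 0.532
1 <-> b = 1 − |1.000 − 0.970| = 1 − 0.030 = 0.970
~(1 <-> b) = 1 − 0.970 = 0.030
c -> ~(1 <-> b) = min(1, 1 − 0.333 + 0.030) = min(1, 0.697) = 0.697
~(b -> a) /\ (c -> ~(1 <-> b)) = min(0.532, 0.697) = 0.532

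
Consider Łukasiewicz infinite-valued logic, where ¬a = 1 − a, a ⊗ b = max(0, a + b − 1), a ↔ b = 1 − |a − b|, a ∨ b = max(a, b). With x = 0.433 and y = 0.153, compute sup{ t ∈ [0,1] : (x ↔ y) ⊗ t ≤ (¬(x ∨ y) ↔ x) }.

1.000

x ↔ y = 1 − |0.433 − 0.153| = 1 − 0.280 = 0.720
So the left factor is x ↔ y = 0.720.
x ∨ y = max(0.433, 0.153) = 0.433
¬(x ∨ y) = 1 − 0.433 = 0.567
¬(x ∨ y) ↔ x = 1 − |0.567 − 0.433| = 1 − 0.134 = 0.866
So the right-hand bound is ¬(x ∨ y) ↔ x = 0.866.
The residuum of the Łukasiewicz t-norm gives the supremum: min(1, 1 − 0.720 + 0.866).
1 − 0.720 + 0.866 = 1.146, so t = min(1, 1.146) = 1.000.
Check: 0.720 ⊗ 1.000 = max(0, 0.720) = 0.720 ≤ 0.866.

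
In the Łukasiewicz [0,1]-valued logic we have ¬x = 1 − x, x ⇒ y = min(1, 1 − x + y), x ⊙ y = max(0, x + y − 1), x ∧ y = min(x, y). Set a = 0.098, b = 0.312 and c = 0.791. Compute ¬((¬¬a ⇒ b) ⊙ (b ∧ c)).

0.688

¬a = 1 − 0.098 = 0.902
¬¬a = 1 − 0.902 = 0.098
¬¬a ⇒ b = min(1, 1 − 0.098 + 0.312) = min(1, 1.214) = 1.000
b ∧ c = min(0.312, 0.791) = 0.312
(¬¬a ⇒ b) ⊙ (b ∧ c) = max(0, 1.000 + 0.312 − 1) = max(0, 0.312) = 0.312
¬((¬¬a ⇒ b) ⊙ (b ∧ c)) = 1 − 0.312 = 0.688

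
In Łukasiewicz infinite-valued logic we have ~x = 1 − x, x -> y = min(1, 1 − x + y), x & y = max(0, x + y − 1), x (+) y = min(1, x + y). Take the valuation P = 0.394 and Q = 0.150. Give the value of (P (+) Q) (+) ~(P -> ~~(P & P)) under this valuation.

P (+) Q = min(1, 0.394 + 0.150) = min(1, 0.544) = 0.544
P & P = max(0, 0.394 + 0.394 − 1) = max(0, -0.212) = 0.000
~(P & P) = 1 − 0.000 = 1.000
~~(P & P) = 1 − 1.000 = 0.000
P -> ~~(P & P) = min(1, 1 − 0.394 + 0.000) = min(1, 0.606) = 0.606
~(P -> ~~(P & P)) = 1 − 0.606 = 0.394
(P (+) Q) (+) ~(P -> ~~(P & P)) = min(1, 0.544 + 0.394) = min(1, 0.938) = 0.938

0.938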